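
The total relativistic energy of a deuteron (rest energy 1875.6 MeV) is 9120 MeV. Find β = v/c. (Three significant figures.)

0.979

Total energy E = γmc² gives γ = 9120/1875.6 = 4.8624.
Hence β = √(1 − 1/γ²) = √(1 − 0.0422959) = √0.9577041 = 0.979.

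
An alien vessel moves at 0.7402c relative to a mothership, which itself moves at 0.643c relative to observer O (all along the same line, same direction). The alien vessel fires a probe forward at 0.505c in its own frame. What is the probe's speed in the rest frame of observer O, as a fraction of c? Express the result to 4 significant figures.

0.9789c

Apply u = (u'+v)/(1+u'v) twice. Probe in the mothership frame: (0.505+0.7402)/(1+0.505·0.7402) = 1.2452/1.373801 = 0.90639c.
That velocity, transformed to the rest frame of observer O: (0.90639+0.643)/(1+0.90639·0.643) = 1.54939/1.58280877 = 0.97889c.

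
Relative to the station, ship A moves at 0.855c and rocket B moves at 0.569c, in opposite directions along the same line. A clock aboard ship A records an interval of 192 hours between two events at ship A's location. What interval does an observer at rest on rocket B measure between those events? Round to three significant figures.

669 hours

The velocity of ship A relative to rocket B is (0.855 + 0.569)c / (1 + 0.855×0.569) = 0.95796c; relative speed 0.95796c.
At |u| = 0.95796c, γ = (1 − 0.917687)^(−1/2) = 3.4855.
Ship A's interval is proper; time dilation gives Δt_B = γΔτ = 3.4855 × 192 hours = 669 hours.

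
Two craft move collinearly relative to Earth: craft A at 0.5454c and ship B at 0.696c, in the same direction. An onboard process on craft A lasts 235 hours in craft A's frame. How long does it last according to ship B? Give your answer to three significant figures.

242 hours

The velocity of craft A relative to ship B is (0.5454 − 0.696)c / (1 − 0.5454×0.696) = −0.24275c; relative speed 0.24275c.
γ for this relative speed: γ = 1/√(1 − 0.0589276) = 1.0308.
The clock on craft A records proper time, so ship B measures Δt = γΔτ = 1.0308 × 235 = 242 hours.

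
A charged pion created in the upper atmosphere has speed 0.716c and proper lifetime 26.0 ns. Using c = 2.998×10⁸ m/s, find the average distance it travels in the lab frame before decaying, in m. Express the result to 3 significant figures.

7.99 m

γ = 1/√(1 − β²) = 1/√(1 − 0.512656) = 1/√0.487344 = 1/0.6981 = 1.4325.
Lab-frame lifetime: Δt = γτ = 1.4325 × 26.0 ns = 37.245 ns.
Distance: d = vΔt = 0.716 × 2.998×10⁸ m/s × 3.7245×10^-8 s = 7.99 m.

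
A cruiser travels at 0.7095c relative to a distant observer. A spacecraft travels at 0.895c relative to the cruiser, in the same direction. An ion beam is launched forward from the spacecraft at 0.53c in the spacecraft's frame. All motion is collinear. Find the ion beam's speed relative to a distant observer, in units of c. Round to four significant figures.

Compose velocities in two stages. Stage 1 (into S'): u₁ = (0.53+0.895)/(1+0.53×0.895) = 0.96653.
Stage 2 (into S): u = (0.96653+0.7095)/(1+0.96653×0.7095) = 0.99423, so the speed is 0.9942c.

0.9942c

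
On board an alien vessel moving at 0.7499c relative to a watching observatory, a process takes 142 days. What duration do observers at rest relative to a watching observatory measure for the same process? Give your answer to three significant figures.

215 days

β² = 0.56235001, so γ = 1/√0.43764999 = 1.5116.
Time dilation: Δt = γ·Δτ = 1.5116 × 142 = 215 days.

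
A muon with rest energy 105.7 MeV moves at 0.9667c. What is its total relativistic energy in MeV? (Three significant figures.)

413 MeV

γ = 1/√(1 − β²) = 1/√(1 − 0.93450889) = 1/√0.06549111 = 1/0.255912 = 3.9076.
Total energy: E = γmc² = 3.9076 × 105.7 MeV = 413 MeV.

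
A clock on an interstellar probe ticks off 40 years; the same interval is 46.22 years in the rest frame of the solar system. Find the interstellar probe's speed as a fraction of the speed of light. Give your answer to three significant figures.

0.501c

γ = Δt/Δτ = 46.22/40 = 1.1555.
β = √(1 − 1/γ²) = √(1 − 0.748963) = √0.251037 = 0.501.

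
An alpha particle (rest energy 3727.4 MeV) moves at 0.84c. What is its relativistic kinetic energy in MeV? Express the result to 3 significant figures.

γ = 1/√(1 − β²) = 1/√(1 − 0.7056) = 1/√0.2944 = 1.84302.
Kinetic energy: K = (γ − 1)mc² = (1.84302 − 1) × 3727.4 MeV = 0.84302 × 3727.4 = 3140 MeV.

3140 MeV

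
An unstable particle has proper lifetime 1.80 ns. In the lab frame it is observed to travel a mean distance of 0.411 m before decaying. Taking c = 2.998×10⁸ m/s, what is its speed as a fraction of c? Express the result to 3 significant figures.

0.606c

d = βγcτ ⇒ βγ = d/(cτ) = 0.4110 m / (0.53964 m) = 0.76162.
β = (βγ)/√(1+(βγ)²) = 0.76162/√1.580065 = 0.606.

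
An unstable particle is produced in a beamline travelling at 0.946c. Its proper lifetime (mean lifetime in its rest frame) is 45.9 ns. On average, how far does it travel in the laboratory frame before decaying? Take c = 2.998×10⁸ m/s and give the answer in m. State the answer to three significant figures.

40.2 m

β² = 0.894916, so γ = 1/√0.105084 = 3.0848.
Lab-frame lifetime: Δt = γτ = 3.0848 × 45.9 ns = 141.59 ns.
Distance: d = vΔt = 0.946 × 2.998×10⁸ m/s × 1.4159×10^-7 s = 40.2 m.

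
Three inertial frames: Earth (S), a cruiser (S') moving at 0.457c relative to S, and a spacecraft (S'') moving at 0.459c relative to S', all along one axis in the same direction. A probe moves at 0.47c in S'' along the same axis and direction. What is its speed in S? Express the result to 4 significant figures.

First combine the probe and spacecraft (S''→S'): u₁ = (0.47 + 0.459)/(1 + 0.47×0.459) = 0.929/1.21573 = 0.76415.
Then combine with the cruiser (S'→S): u = (0.76415 + 0.457)/(1 + 0.76415×0.457) = 1.22115/1.34921655 = 0.90508.

0.9051c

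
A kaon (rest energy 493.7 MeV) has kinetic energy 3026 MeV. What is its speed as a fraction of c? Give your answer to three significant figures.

0.990c

K = (γ−1)mc², so γ = 1 + 3026/493.7 = 7.1292.
Then v/c = √(1 − γ⁻²) = √(1 − 0.0196752) = √0.9803248 = 0.990.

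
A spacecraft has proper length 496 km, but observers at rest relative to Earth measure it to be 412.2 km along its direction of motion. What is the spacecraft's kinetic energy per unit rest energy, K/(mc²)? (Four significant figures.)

0.2033

From L = L₀/γ: γ = 496/412.2 = 1.2033.
K/(mc²) = γ − 1 = 1.2033 − 1 = 0.2033.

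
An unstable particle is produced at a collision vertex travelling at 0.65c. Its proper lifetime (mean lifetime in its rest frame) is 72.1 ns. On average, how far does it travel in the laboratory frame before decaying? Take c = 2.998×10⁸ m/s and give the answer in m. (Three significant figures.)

With β = 0.65, γ = 1/√(1 − 0.65²) = 1/√0.5775 = 1.3159.
Lab-frame lifetime: Δt = γτ = 1.3159 × 72.1 ns = 94.876 ns.
Distance: d = vΔt = 0.65 × 2.998×10⁸ m/s × 9.4876×10^-8 s = 18.5 m.

18.5 m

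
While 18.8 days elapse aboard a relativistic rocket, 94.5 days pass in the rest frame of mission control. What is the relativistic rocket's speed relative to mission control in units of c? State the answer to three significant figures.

γ = Δt/Δτ = 94.5/18.8 = 5.0266.
β = √(1 − 1/γ²) = √(1 − 0.0395778) = √0.9604222 = 0.980.

0.980c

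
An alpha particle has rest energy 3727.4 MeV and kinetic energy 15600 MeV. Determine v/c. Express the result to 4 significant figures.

0.9812

γ = 1 + K/(mc²) = 1 + 15600/3727.4 = 5.1852.
β = √(1 − 1/γ²) = √(1 − 0.0371937) = √0.9628063 = 0.9812.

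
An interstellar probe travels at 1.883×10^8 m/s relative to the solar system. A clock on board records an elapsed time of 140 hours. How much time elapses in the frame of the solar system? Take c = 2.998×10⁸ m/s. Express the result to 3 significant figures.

180 hours

β = v/c = (1.883×10^8 m/s)/(2.998×10⁸ m/s) = 0.628085.
γ = 1/√(1 − β²) = 1/√(1 − 0.3944908) = 1/√0.6055092 = 1/0.778145 = 1.2851.
Time dilation: Δt = γ·Δτ = 1.2851 × 140 = 180 hours.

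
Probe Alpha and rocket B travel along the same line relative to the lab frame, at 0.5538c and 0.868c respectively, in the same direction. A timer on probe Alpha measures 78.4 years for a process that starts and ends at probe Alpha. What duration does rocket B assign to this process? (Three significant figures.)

98.5 years

The velocity of probe Alpha relative to rocket B is (0.5538 − 0.868)c / (1 − 0.5538×0.868) = −0.60504c; relative speed 0.60504c.
γ for this relative speed: γ = 1/√(1 − 0.366073) = 1.256.
The clock on probe Alpha records proper time, so rocket B measures Δt = γΔτ = 1.256 × 78.4 = 98.5 years.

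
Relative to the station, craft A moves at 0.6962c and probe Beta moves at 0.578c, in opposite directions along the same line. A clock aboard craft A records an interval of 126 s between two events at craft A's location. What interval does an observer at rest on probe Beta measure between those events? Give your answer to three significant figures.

302 s

Speed of craft A in probe Beta's frame: u = (v_A + v_B)/(1 + v_A v_B/c²) = (0.6962 + 0.578)/(1 + 0.6962×0.578) = 1.2742/1.4024036 = 0.90858; |u| = 0.90858c.
At |u| = 0.90858c, γ = (1 − 0.825518)^(−1/2) = 2.394.
Craft A's interval is proper; time dilation gives Δt_B = γΔτ = 2.394 × 126 s = 302 s.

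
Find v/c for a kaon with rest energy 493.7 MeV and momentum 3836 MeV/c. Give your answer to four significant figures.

0.9918

pc/(mc²) = 3836/493.7 = 7.7699 = βγ = β/√(1−β²).
So β² = x²/(1 + x²) with x = 7.7699: x² = 60.3713, β² = 60.3713/61.3713 = 0.983706, β = 0.9918.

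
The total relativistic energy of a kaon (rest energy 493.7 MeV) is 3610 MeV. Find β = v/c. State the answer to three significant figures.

0.991

γ = E/(mc²) = 3610/493.7 = 7.3121.
β = √(1 − 1/γ²) = √(1 − 0.0187032) = √0.9812968 = 0.991.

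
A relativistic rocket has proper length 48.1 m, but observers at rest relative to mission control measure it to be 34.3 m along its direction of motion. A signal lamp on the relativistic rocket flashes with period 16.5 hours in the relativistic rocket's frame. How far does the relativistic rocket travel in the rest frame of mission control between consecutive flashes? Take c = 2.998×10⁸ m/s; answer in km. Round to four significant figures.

1.751×10^10 km

From L = L₀/γ: γ = 48.1/34.3 = 1.40233.
β = √(1 − 1/γ²) = 0.70106. Lab-frame period = γτ = 1.40233×16.5 hours = 23.138 hours. Distance = βc × γτ = 0.70106 × 2.998×10⁸ m/s × 83296.8 s = 1.7507×10^13 m = 1.751×10^10 km.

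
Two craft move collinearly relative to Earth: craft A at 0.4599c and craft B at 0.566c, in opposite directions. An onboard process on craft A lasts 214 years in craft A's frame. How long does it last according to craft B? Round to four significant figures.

368.4 years

The velocity of craft A relative to craft B is (0.4599 + 0.566)c / (1 + 0.4599×0.566) = 0.81401c; relative speed 0.81401c.
γ for this relative speed: γ = 1/√(1 − 0.662612) = 1.7216.
The clock on craft A records proper time, so craft B measures Δt = γΔτ = 1.7216 × 214 = 368.4 years.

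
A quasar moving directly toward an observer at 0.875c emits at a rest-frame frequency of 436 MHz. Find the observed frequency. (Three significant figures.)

Relativistic Doppler (source moving toward): f_obs = f_src · √((1+β)/(1−β)).
With β = 0.875: factor = √(1.875/0.125) = 3.873.
f_obs = 436 × 3.873 = 1690 MHz.

1690 MHz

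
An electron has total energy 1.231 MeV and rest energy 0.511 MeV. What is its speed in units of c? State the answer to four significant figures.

Total energy E = γmc² gives γ = 1.231/0.511 = 2.409.
Hence β = √(1 − 1/γ²) = √(1 − 0.172316) = √0.827684 = 0.9098.

0.9098c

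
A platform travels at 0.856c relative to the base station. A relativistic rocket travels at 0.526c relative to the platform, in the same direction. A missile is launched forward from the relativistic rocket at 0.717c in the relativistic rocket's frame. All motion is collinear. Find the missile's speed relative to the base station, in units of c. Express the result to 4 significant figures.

0.9921c

First combine the missile and relativistic rocket (S''→S'): u₁ = (0.717 + 0.526)/(1 + 0.717×0.526) = 1.243/1.377142 = 0.90259.
Then combine with the platform (S'→S): u = (0.90259 + 0.856)/(1 + 0.90259×0.856) = 1.75859/1.77261704 = 0.99209.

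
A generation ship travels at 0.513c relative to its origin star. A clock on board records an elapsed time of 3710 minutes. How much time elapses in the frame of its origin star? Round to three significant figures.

γ = 1/√(1 − β²) = 1/√(1 − 0.263169) = 1/√0.736831 = 1/0.858389 = 1.165.
The onboard clock measures proper time, so the interval in the rest frame of its origin star is dilated: Δt = γ·Δτ = 1.165 × 3710 minutes = 4320 minutes.

4320 minutes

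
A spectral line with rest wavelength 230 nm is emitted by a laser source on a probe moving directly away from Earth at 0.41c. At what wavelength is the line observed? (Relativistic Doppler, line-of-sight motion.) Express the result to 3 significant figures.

Relativistic Doppler for wavelength: λ_obs = λ_src · √((1+β)/(1−β)).
With β = 0.41: factor = √(1.41/0.59) = 1.5459.
λ_obs = 230 × 1.5459 = 356 nm.

356 nm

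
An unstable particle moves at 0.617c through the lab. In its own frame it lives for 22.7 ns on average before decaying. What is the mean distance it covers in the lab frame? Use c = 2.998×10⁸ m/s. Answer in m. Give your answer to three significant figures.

Lorentz factor: γ = (1 − 0.380689)^(−1/2) = 1.2707.
Lab-frame lifetime: Δt = γτ = 1.2707 × 22.7 ns = 28.845 ns.
Distance: d = vΔt = 0.617 × 2.998×10⁸ m/s × 2.8845×10^-8 s = 5.34 m.

5.34 m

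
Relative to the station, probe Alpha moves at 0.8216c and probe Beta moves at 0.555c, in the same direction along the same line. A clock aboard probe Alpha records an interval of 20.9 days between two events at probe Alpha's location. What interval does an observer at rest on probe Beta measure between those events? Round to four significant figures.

Speed of probe Alpha in probe Beta's frame: u = (v_A − v_B)/(1 − v_A v_B/c²) = (0.8216 − 0.555)/(1 − 0.8216×0.555) = 0.2666/0.544012 = 0.49006; |u| = 0.49006c.
γ for this relative speed: γ = 1/√(1 − 0.240159) = 1.1472.
Probe Alpha's interval is proper; time dilation gives Δt_B = γΔτ = 1.1472 × 20.9 days = 23.98 days.

23.98 days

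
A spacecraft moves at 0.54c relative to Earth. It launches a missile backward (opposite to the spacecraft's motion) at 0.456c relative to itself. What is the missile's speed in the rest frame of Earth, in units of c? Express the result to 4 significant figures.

0.1114c

Relativistic velocity addition: u = (u' + v)/(1 + u'v/c²), with u' = −0.456c and v = 0.54c.
Numerator: −0.456 + 0.54 = 0.084. Denominator: 1 + (−0.456)(0.54) = 0.75376.
u = 0.084/0.75376 = 0.11144, so the speed is 0.1114c.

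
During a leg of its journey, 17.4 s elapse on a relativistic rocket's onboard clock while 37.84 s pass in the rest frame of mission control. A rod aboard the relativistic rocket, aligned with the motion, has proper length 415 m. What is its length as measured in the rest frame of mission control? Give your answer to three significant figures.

191 m

γ = Δt/Δτ = 37.84/17.4 = 2.17471.
L = L₀/γ = 415/2.17471 = 191 m.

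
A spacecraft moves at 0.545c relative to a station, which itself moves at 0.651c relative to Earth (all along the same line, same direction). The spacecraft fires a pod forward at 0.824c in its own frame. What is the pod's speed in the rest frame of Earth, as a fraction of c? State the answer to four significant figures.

Compose velocities in two stages. Stage 1 (into S'): u₁ = (0.824+0.545)/(1+0.824×0.545) = 0.94474.
Stage 2 (into S): u = (0.94474+0.651)/(1+0.94474×0.651) = 0.98806, so the speed is 0.9881c.

0.9881c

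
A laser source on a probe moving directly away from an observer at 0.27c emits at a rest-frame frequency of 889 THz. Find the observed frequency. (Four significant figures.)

Relativistic Doppler (source moving away): f_obs = f_src · √((1−β)/(1+β)).
With β = 0.27: factor = √(0.73/1.27) = 0.75816.
f_obs = 889 × 0.75816 = 674.0 THz.

674.0 THz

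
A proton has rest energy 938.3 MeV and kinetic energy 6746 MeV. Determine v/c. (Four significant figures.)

0.9925

K = (γ−1)mc², so γ = 1 + 6746/938.3 = 8.1896.
Then v/c = √(1 − γ⁻²) = √(1 − 0.0149099) = √0.9850901 = 0.9925.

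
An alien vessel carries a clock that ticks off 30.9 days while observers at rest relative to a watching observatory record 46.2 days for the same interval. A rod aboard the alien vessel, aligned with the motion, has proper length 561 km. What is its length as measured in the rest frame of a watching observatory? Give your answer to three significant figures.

From Δt = γΔτ: γ = 46.2/30.9 = 1.49515.
The rod contracts by the same γ: 561 km / 1.49515 = 375 km.

375 km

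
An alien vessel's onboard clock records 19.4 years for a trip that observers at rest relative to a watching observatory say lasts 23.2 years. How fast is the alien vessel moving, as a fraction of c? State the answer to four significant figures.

0.5484c

γ = Δt/Δτ = 23.2/19.4 = 1.1959.
β = √(1 − 1/γ²) = √(1 − 0.699214) = √0.300786 = 0.5484.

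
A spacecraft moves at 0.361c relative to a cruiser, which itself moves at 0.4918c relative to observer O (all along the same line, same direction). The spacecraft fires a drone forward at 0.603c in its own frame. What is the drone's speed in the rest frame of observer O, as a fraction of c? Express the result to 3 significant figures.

0.924c

First combine the drone and spacecraft (S''→S'): u₁ = (0.603 + 0.361)/(1 + 0.603×0.361) = 0.964/1.217683 = 0.79167.
Then combine with the cruiser (S'→S): u = (0.79167 + 0.4918)/(1 + 0.79167×0.4918) = 1.28347/1.389343306 = 0.9238.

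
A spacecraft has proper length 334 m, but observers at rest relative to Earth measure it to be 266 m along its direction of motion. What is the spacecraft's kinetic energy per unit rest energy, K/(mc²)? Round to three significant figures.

Length contraction gives γ = L₀/L = 334/266 = 1.25564.
K/(mc²) = γ − 1 = 1.25564 − 1 = 0.256.

0.256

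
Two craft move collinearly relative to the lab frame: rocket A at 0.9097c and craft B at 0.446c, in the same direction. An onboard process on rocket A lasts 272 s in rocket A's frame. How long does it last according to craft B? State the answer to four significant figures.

434.9 s

Speed of rocket A in craft B's frame: u = (v_A − v_B)/(1 − v_A v_B/c²) = (0.9097 − 0.446)/(1 − 0.9097×0.446) = 0.4637/0.5942738 = 0.78028; |u| = 0.78028c.
γ for this relative speed: γ = 1/√(1 − 0.608837) = 1.5989.
Rocket A's interval is proper; time dilation gives Δt_B = γΔτ = 1.5989 × 272 s = 434.9 s.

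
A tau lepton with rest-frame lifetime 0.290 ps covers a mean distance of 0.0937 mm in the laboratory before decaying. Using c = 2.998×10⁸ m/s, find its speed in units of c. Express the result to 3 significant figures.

0.733c

d = βγcτ ⇒ βγ = d/(cτ) = 9.370×10^-5 m / (8.6942×10^-5 m) = 1.0777.
β = (βγ)/√(1+(βγ)²) = 1.0777/√2.16144 = 0.733.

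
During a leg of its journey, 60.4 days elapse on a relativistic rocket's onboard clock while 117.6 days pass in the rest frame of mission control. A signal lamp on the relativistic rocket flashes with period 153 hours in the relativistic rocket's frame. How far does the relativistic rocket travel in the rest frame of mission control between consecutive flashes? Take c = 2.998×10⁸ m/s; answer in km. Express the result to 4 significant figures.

2.759×10^11 km

γ = Δt/Δτ = 117.6/60.4 = 1.94702.
β = √(1 − 1/γ²) = 0.85803. Lab-frame period = γτ = 1.94702×153 hours = 297.89 hours. Distance = βc × γτ = 0.85803 × 2.998×10⁸ m/s × 1072404 s = 2.7586×10^14 m = 2.759×10^11 km.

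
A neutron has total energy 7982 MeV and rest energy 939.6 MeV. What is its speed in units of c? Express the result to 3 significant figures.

Total energy E = γmc² gives γ = 7982/939.6 = 8.4951.
Hence β = √(1 − 1/γ²) = √(1 − 0.0138568) = √0.9861432 = 0.993.

0.993c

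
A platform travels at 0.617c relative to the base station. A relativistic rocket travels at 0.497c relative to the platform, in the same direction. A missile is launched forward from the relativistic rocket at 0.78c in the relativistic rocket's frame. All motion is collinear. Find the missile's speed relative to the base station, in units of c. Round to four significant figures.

First combine the missile and relativistic rocket (S''→S'): u₁ = (0.78 + 0.497)/(1 + 0.78×0.497) = 1.277/1.38766 = 0.92025.
Then combine with the platform (S'→S): u = (0.92025 + 0.617)/(1 + 0.92025×0.617) = 1.53725/1.56779425 = 0.98052.

0.9805c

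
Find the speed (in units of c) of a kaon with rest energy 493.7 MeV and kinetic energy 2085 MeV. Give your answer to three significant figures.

0.982c

γ = 1 + K/(mc²) = 1 + 2085/493.7 = 5.2232.
β = √(1 − 1/γ²) = √(1 − 0.0366544) = √0.9633456 = 0.982.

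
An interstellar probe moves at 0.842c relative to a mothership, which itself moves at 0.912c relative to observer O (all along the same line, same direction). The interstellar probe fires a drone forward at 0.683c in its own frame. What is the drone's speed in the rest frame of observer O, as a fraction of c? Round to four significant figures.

Apply u = (u'+v)/(1+u'v) twice. Drone in the mothership frame: (0.683+0.842)/(1+0.683·0.842) = 1.525/1.575086 = 0.9682c.
That velocity, transformed to the rest frame of observer O: (0.9682+0.912)/(1+0.9682·0.912) = 1.8802/1.8829984 = 0.99851c.

0.9985c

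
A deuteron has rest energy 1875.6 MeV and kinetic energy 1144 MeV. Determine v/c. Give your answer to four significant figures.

0.7837

γ = 1 + K/(mc²) = 1 + 1144/1875.6 = 1.6099.
β = √(1 − 1/γ²) = √(1 − 0.385836) = √0.614164 = 0.7837.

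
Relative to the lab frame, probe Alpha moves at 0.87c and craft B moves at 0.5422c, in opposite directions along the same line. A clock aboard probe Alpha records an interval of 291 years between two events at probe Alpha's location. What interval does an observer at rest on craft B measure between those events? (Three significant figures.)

The velocity of probe Alpha relative to craft B is (0.87 + 0.5422)c / (1 + 0.87×0.5422) = 0.95956c; relative speed 0.95956c.
At |u| = 0.95956c, γ = (1 − 0.920755)^(−1/2) = 3.5523.
The clock on probe Alpha records proper time, so craft B measures Δt = γΔτ = 3.5523 × 291 = 1030 years.

1030 years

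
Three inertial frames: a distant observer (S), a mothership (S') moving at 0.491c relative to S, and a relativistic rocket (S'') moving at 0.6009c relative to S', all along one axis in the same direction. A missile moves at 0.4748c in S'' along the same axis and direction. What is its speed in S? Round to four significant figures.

First combine the missile and relativistic rocket (S''→S'): u₁ = (0.4748 + 0.6009)/(1 + 0.4748×0.6009) = 1.0757/1.28530732 = 0.83692.
Then combine with the mothership (S'→S): u = (0.83692 + 0.491)/(1 + 0.83692×0.491) = 1.32792/1.41092772 = 0.94117.

0.9412c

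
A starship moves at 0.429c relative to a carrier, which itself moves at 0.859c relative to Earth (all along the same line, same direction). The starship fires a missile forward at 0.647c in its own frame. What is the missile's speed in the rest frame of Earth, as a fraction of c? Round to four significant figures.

Apply u = (u'+v)/(1+u'v) twice. Missile in the carrier frame: (0.647+0.429)/(1+0.647·0.429) = 1.076/1.277563 = 0.84223c.
That velocity, transformed to the rest frame of Earth: (0.84223+0.859)/(1+0.84223·0.859) = 1.70123/1.72347557 = 0.98709c.

0.9871c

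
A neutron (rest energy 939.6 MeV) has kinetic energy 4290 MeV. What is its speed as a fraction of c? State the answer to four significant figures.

K = (γ−1)mc², so γ = 1 + 4290/939.6 = 5.5658.
Then v/c = √(1 − γ⁻²) = √(1 − 0.0322808) = √0.9677192 = 0.9837.

0.9837c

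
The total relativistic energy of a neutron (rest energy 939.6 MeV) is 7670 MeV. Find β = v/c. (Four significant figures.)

0.9925

Total energy E = γmc² gives γ = 7670/939.6 = 8.163.
Hence β = √(1 − 1/γ²) = √(1 − 0.0150072) = √0.9849928 = 0.9925.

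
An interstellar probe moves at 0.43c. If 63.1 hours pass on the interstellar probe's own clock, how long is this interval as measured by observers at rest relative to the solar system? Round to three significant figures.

Lorentz factor: γ = (1 − 0.1849)^(−1/2) = 1.1076.
Time dilation: Δt = γ·Δτ = 1.1076 × 63.1 = 69.9 hours.

69.9 hours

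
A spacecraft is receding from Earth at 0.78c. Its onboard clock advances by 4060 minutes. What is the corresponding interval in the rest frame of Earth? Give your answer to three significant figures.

β² = 0.6084, so γ = 1/√0.3916 = 1.598.
Time dilation: Δt = γ·Δτ = 1.598 × 4060 = 6490 minutes.

6490 minutes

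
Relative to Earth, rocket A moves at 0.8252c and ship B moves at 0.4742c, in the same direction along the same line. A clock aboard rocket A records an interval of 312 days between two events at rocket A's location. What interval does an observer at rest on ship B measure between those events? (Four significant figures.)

The velocity of rocket A relative to ship B is (0.8252 − 0.4742)c / (1 − 0.8252×0.4742) = 0.57665c; relative speed 0.57665c.
γ for this relative speed: γ = 1/√(1 − 0.332525) = 1.224.
The clock on rocket A records proper time, so ship B measures Δt = γΔτ = 1.224 × 312 = 381.9 days.

381.9 days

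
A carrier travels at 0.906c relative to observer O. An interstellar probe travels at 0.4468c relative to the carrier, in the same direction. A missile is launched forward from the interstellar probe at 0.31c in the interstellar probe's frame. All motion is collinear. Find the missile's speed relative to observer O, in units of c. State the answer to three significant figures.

First combine the missile and interstellar probe (S''→S'): u₁ = (0.31 + 0.4468)/(1 + 0.31×0.4468) = 0.7568/1.138508 = 0.66473.
Then combine with the carrier (S'→S): u = (0.66473 + 0.906)/(1 + 0.66473×0.906) = 1.57073/1.60224538 = 0.98033.

0.980c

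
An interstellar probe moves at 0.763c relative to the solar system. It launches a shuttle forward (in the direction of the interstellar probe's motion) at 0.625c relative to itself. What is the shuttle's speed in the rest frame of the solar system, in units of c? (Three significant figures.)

0.940c

Relativistic velocity addition: u = (u' + v)/(1 + u'v/c²), with u' = 0.625c and v = 0.763c.
Numerator: 0.625 + 0.763 = 1.388. Denominator: 1 + (0.625)(0.763) = 1.476875.
u = 1.388/1.476875 = 0.93982, so the speed is 0.940c.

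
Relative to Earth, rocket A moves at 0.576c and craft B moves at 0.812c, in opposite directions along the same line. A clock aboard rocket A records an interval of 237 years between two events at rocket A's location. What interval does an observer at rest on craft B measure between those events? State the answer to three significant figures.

729 years

Speed of rocket A in craft B's frame: u = (v_A + v_B)/(1 + v_A v_B/c²) = (0.576 + 0.812)/(1 + 0.576×0.812) = 1.388/1.467712 = 0.94569; |u| = 0.94569c.
γ for this relative speed: γ = 1/√(1 − 0.89433) = 3.0763.
The clock on rocket A records proper time, so craft B measures Δt = γΔτ = 3.0763 × 237 = 729 years.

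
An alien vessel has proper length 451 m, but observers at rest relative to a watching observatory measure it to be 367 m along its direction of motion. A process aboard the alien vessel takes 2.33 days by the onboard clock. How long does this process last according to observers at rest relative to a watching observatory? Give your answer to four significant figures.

2.863 days

From L = L₀/γ: γ = 451/367 = 1.22888.
Δt = γΔτ = 1.22888 × 2.33 = 2.863 days.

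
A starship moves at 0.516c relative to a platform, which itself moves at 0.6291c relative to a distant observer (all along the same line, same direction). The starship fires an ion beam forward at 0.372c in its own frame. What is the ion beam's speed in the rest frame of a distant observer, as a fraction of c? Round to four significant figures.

0.9356c

Apply u = (u'+v)/(1+u'v) twice. Ion beam in the platform frame: (0.372+0.516)/(1+0.372·0.516) = 0.888/1.191952 = 0.745c.
That velocity, transformed to the rest frame of a distant observer: (0.745+0.6291)/(1+0.745·0.6291) = 1.3741/1.4686795 = 0.9356c.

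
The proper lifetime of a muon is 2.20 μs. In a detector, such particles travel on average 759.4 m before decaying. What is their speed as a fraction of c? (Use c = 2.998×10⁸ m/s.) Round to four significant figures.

Let x = d/(cτ) = 759.4 m / (2.998×10⁸ m/s × 2.200×10^-6 s) = 1.1514. Since d = βγcτ, x = βγ = β/√(1−β²).
Solving: β² = x²/(1+x²) = 1.32572/2.32572 = 0.570026, so β = 0.7550.

0.7550c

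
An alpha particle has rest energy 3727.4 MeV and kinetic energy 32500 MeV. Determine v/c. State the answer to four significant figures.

0.9947

K = (γ−1)mc², so γ = 1 + 32500/3727.4 = 9.7192.
Then v/c = √(1 − γ⁻²) = √(1 − 0.0105862) = √0.9894138 = 0.9947.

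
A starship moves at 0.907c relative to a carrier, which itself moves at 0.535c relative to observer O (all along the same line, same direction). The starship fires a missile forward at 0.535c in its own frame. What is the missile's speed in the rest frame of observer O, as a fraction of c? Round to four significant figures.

0.9911c

Apply u = (u'+v)/(1+u'v) twice. Missile in the carrier frame: (0.535+0.907)/(1+0.535·0.907) = 1.442/1.485245 = 0.97088c.
That velocity, transformed to the rest frame of observer O: (0.97088+0.535)/(1+0.97088·0.535) = 1.50588/1.5194208 = 0.99109c.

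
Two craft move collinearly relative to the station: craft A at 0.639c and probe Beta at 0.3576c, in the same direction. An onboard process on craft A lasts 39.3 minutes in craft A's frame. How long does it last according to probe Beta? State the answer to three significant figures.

The velocity of craft A relative to probe Beta is (0.639 − 0.3576)c / (1 − 0.639×0.3576) = 0.36475c; relative speed 0.36475c.
At |u| = 0.36475c, γ = (1 − 0.133043)^(−1/2) = 1.074.
The clock on craft A records proper time, so probe Beta measures Δt = γΔτ = 1.074 × 39.3 = 42.2 minutes.

42.2 minutes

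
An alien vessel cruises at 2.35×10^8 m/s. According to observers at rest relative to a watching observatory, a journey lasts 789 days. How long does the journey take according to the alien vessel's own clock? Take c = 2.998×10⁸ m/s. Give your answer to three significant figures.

490 days

β = v/c = (2.35×10^8 m/s)/(2.998×10⁸ m/s) = 0.783856.
With β = 0.783856, γ = 1/√(1 − 0.783856²) = 1/√0.3855698 = 1.6105.
The moving clock records proper time: Δτ = Δt/γ = 789/1.6105 = 490 days.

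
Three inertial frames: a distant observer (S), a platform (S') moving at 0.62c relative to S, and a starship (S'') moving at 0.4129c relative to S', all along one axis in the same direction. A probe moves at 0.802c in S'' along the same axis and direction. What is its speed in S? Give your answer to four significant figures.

0.9788c

Compose velocities in two stages. Stage 1 (into S'): u₁ = (0.802+0.4129)/(1+0.802×0.4129) = 0.91267.
Stage 2 (into S): u = (0.91267+0.62)/(1+0.91267×0.62) = 0.97881, so the speed is 0.9788c.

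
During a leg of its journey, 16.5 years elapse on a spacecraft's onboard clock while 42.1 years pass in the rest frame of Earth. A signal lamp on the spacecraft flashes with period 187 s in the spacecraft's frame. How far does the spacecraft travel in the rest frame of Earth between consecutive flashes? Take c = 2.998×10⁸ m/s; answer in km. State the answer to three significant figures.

γ = Δt/Δτ = 42.1/16.5 = 2.55152.
β = √(1 − 1/γ²) = 0.92. Lab-frame period = γτ = 2.55152×187 s = 477.13 s. Distance = βc × γτ = 0.92 × 2.998×10⁸ m/s × 477.13 s = 1.3160×10^11 m = 1.32×10^8 km.

1.32×10^8 km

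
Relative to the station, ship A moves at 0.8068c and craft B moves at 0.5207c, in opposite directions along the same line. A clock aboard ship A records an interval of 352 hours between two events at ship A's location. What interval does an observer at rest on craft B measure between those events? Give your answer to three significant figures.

991 hours

Transform ship A's velocity into craft B's frame: (0.8068 + 0.5207)/(1 + 0.8068·0.5207) = 1.3275/1.42010076, so the relative speed is 0.93479c.
At |u| = 0.93479c, γ = (1 − 0.873832)^(−1/2) = 2.8153.
Ship A's interval is proper; time dilation gives Δt_B = γΔτ = 2.8153 × 352 hours = 991 hours.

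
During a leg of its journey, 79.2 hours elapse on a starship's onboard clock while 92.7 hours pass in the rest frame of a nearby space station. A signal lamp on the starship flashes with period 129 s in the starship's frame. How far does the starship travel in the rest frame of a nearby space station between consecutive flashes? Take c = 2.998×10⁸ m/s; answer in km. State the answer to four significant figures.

2.352×10^7 km

γ = Δt/Δτ = 92.7/79.2 = 1.17045.
β = √(1 − 1/γ²) = 0.51966. Lab-frame period = γτ = 1.17045×129 s = 150.99 s. Distance = βc × γτ = 0.51966 × 2.998×10⁸ m/s × 150.99 s = 2.3523×10^10 m = 2.352×10^7 km.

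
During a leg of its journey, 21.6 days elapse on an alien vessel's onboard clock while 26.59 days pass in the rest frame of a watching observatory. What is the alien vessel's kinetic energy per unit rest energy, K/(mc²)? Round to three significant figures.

γ = Δt/Δτ = 26.59/21.6 = 1.23102.
K/(mc²) = γ − 1 = 1.23102 − 1 = 0.231.

0.231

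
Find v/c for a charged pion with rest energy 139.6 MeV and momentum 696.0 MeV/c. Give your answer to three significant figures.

0.980

βγ = pc/(mc²) = 696.0/139.6 = 4.9857.
Since γ² = 1 + (βγ)² = 25.8572, γ = √25.8572 = 5.085, and β = (βγ)/γ = 4.9857/5.085 = 0.980.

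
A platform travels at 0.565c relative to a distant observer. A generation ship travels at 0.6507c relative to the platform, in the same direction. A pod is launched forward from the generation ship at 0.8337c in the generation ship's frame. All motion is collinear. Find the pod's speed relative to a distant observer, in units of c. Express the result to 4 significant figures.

Compose velocities in two stages. Stage 1 (into S'): u₁ = (0.8337+0.6507)/(1+0.8337×0.6507) = 0.96234.
Stage 2 (into S): u = (0.96234+0.565)/(1+0.96234×0.565) = 0.98939, so the speed is 0.9894c.

0.9894c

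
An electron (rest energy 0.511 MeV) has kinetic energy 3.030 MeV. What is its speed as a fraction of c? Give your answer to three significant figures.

γ = 1 + K/(mc²) = 1 + 3.030/0.511 = 6.9295.
β = √(1 − 1/γ²) = √(1 − 0.0208255) = √0.9791745 = 0.990.

0.990c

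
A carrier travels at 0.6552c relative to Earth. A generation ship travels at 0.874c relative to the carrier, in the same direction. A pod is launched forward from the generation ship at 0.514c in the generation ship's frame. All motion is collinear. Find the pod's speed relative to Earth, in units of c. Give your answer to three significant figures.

0.991c

Compose velocities in two stages. Stage 1 (into S'): u₁ = (0.514+0.874)/(1+0.514×0.874) = 0.95775.
Stage 2 (into S): u = (0.95775+0.6552)/(1+0.95775×0.6552) = 0.99105, so the speed is 0.991c.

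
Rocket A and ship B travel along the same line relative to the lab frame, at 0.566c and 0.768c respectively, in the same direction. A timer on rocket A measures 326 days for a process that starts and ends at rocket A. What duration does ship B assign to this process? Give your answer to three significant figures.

349 days

The velocity of rocket A relative to ship B is (0.566 − 0.768)c / (1 − 0.566×0.768) = −0.35732c; relative speed 0.35732c.
γ for this relative speed: γ = 1/√(1 − 0.127678) = 1.0707.
Rocket A's interval is proper; time dilation gives Δt_B = γΔτ = 1.0707 × 326 days = 349 days.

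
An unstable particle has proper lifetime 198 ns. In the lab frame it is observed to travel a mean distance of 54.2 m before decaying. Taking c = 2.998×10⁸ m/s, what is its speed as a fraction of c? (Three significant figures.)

Let x = d/(cτ) = 54.20 m / (2.998×10⁸ m/s × 1.980×10^-7 s) = 0.91307. Since d = βγcτ, x = βγ = β/√(1−β²).
Solving: β² = x²/(1+x²) = 0.833697/1.833697 = 0.454654, so β = 0.674.

0.674c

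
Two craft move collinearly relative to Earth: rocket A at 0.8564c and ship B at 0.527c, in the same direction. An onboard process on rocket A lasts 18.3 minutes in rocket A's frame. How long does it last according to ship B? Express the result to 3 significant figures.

The velocity of rocket A relative to ship B is (0.8564 − 0.527)c / (1 − 0.8564×0.527) = 0.60035c; relative speed 0.60035c.
γ for this relative speed: γ = 1/√(1 − 0.36042) = 1.2504.
Rocket A's interval is proper; time dilation gives Δt_B = γΔτ = 1.2504 × 18.3 minutes = 22.9 minutes.

22.9 minutes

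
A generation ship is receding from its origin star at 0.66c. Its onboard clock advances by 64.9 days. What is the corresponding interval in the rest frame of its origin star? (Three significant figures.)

86.4 days

With β = 0.66, γ = 1/√(1 − 0.66²) = 1/√0.5644 = 1.3311.
The onboard clock measures proper time, so the interval in the rest frame of its origin star is dilated: Δt = γ·Δτ = 1.3311 × 64.9 days = 86.4 days.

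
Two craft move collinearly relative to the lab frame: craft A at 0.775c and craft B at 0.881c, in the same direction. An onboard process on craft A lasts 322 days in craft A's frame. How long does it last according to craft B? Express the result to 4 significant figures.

Speed of craft A in craft B's frame: u = (v_A − v_B)/(1 − v_A v_B/c²) = (0.775 − 0.881)/(1 − 0.775×0.881) = −0.106/0.317225 = −0.33415; |u| = 0.33415c.
γ for this relative speed: γ = 1/√(1 − 0.111656) = 1.061.
Craft A's interval is proper; time dilation gives Δt_B = γΔτ = 1.061 × 322 days = 341.6 days.

341.6 days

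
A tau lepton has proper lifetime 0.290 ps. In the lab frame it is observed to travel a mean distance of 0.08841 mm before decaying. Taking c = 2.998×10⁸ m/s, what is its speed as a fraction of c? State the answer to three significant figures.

d = βγcτ ⇒ βγ = d/(cτ) = 8.841×10^-5 m / (8.6942×10^-5 m) = 1.0169.
β = (βγ)/√(1+(βγ)²) = 1.0169/√2.03409 = 0.713.

0.713c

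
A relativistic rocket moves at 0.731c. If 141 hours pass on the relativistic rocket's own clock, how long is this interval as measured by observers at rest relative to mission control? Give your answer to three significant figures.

Lorentz factor: γ = (1 − 0.534361)^(−1/2) = 1.4655.
Time dilation: Δt = γ·Δτ = 1.4655 × 141 = 207 hours.

207 hours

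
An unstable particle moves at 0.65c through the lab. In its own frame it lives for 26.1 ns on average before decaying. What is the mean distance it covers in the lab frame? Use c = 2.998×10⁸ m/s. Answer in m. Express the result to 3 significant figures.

6.69 m

With β = 0.65, γ = 1/√(1 − 0.65²) = 1/√0.5775 = 1.3159.
Lab-frame lifetime: Δt = γτ = 1.3159 × 26.1 ns = 34.345 ns.
Distance: d = vΔt = 0.65 × 2.998×10⁸ m/s × 3.4345×10^-8 s = 6.69 m.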